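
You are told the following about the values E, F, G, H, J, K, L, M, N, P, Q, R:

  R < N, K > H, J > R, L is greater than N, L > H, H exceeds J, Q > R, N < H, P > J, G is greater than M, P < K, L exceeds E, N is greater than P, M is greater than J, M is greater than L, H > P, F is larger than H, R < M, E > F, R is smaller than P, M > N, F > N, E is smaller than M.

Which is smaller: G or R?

R < J and J < P give R < P.
Then P < N extends the chain to N.
Then N < H extends the chain to H.
Then H < L extends the chain to L.
Then L < M extends the chain to M.
Then M < G extends the chain to G.
So R < G; R is the smaller of the two.

R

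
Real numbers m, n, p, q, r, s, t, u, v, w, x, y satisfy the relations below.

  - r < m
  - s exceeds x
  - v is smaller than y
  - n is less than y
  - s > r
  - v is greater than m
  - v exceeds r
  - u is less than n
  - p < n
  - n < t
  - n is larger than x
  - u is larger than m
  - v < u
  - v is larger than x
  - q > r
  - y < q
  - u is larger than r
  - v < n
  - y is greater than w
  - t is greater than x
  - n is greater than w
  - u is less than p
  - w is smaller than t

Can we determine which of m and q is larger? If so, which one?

The relevant relations are m < v; v < u; u < p; p < n; n < y; y < q.
Together: m < v < u < p < n < y < q.
So q is larger.

q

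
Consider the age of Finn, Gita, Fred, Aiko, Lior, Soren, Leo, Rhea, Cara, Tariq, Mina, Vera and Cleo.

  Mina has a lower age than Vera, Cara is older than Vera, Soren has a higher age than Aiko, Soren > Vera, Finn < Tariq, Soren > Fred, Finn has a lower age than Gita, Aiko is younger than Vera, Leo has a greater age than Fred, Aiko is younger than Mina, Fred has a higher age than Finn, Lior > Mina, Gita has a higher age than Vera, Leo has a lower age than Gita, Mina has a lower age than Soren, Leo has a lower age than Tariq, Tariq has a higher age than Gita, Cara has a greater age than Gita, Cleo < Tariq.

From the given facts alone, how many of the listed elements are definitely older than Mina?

6

Directly above Mina: Vera, Soren, Lior.
One step further: Gita, Cara (5 so far).
One step further: Tariq (6 so far).
Nothing else is reachable above Mina; 6 in all.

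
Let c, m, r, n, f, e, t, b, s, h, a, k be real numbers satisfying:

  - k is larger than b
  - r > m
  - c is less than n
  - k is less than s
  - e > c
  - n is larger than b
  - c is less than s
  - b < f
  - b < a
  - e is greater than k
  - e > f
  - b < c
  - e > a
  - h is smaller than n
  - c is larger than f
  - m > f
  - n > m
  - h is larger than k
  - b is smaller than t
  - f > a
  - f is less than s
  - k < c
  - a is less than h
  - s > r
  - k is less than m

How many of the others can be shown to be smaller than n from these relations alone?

7

The elements the relations force below n are b, a, k, f, m, c, h — no chain reaches any other.
That is 7.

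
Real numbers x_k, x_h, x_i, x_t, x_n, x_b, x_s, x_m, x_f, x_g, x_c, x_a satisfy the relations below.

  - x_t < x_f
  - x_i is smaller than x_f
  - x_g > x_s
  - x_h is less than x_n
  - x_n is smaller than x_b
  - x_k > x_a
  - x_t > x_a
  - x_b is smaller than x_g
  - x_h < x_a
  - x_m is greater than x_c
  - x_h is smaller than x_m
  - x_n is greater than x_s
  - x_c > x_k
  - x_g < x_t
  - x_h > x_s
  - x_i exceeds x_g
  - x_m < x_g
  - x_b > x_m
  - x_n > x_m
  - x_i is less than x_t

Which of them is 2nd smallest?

x_h

Piecing the relations together gives one ordering: x_s < x_h < x_a < x_k < x_c < x_m < x_n < x_b < x_g < x_i < x_t < x_f.
Counting 2 from the smallest end gives x_h.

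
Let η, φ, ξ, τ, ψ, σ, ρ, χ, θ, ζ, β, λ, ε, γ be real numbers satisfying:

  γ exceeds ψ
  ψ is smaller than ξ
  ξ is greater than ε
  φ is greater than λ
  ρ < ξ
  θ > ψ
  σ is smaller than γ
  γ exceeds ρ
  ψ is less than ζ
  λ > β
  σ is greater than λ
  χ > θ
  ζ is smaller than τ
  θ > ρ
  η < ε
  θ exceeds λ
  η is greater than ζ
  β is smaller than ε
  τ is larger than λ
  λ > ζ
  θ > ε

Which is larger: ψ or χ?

ψ < ζ and ζ < η give ψ < η.
With η < ε: ψ < ζ < η < ε.
With ε < θ: ψ < ζ < η < ε < θ.
Then θ < χ extends the chain to χ.
So ψ < χ; χ is the larger of the two.

χ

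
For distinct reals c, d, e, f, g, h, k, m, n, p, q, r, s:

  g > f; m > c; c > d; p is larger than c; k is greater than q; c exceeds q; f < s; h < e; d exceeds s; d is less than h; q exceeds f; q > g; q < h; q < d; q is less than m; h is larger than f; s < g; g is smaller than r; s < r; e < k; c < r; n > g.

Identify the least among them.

f

s is not least since f < s; g is not least since f < g; q is not least since f < q; d is not least since q < d; c is not least since d < c; r is not least since s < r; h is not least since q < h; n is not least since g < n; e is not least since h < e; k is not least since q < k; m is not least since q < m; p is not least since c < p.
Only f has nothing below it, so f is the least.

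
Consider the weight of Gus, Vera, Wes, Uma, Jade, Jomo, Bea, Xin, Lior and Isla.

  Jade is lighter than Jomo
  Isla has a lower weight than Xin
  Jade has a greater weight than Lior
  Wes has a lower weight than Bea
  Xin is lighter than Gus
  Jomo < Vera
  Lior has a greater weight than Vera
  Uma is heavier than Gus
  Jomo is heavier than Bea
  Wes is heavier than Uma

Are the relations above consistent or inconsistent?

Chaining the given relations yields Jomo < Vera < Lior < Jade, so Jomo < Jade. But one relation states Jade < Jomo. These cannot both hold.

inconsistent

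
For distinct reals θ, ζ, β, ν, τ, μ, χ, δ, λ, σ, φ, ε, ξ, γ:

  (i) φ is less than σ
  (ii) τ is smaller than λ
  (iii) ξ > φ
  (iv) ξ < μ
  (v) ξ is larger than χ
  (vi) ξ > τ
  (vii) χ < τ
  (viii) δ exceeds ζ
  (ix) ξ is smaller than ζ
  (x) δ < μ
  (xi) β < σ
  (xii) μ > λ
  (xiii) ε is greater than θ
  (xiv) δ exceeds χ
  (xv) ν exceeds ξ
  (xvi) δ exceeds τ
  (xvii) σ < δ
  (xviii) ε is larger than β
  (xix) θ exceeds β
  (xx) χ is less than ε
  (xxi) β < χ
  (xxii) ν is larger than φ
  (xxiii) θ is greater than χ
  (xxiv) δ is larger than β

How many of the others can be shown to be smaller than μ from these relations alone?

Directly below μ: ξ, λ, δ.
One step further: β, χ, τ, φ, σ, ζ (9 so far).
No other element is forced below μ by the given relations, so the count is 9.

9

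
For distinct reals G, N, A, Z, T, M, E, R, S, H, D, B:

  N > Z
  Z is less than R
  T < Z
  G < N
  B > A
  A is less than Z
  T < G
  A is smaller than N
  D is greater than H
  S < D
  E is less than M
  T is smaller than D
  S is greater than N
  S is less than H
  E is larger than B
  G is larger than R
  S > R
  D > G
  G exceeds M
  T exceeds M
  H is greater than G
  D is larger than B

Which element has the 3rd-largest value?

The consecutive relations fix a unique order: A < B < E < M < T < Z < R < G < N < S < H < D.
Counting 3 from the largest end gives S.

S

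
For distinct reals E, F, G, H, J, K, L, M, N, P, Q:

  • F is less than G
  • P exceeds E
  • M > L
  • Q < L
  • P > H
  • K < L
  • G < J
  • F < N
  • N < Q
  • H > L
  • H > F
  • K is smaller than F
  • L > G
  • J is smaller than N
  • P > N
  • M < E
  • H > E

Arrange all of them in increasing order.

K < F < G < J < N < Q < L < M < E < H < P

Nothing is placed below K, so it is least; from there K < F; F < G; G < J; J < N; N < Q; Q < L; L < M; M < E; E < H; H < P, each given directly.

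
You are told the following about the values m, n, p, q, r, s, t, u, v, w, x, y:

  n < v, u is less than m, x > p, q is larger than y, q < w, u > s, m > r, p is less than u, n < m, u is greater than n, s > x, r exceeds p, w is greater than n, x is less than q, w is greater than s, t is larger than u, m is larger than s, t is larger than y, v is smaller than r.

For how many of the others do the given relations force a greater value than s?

4

The elements the relations force above s are u, w, t, m — no chain reaches any other.
That is 4.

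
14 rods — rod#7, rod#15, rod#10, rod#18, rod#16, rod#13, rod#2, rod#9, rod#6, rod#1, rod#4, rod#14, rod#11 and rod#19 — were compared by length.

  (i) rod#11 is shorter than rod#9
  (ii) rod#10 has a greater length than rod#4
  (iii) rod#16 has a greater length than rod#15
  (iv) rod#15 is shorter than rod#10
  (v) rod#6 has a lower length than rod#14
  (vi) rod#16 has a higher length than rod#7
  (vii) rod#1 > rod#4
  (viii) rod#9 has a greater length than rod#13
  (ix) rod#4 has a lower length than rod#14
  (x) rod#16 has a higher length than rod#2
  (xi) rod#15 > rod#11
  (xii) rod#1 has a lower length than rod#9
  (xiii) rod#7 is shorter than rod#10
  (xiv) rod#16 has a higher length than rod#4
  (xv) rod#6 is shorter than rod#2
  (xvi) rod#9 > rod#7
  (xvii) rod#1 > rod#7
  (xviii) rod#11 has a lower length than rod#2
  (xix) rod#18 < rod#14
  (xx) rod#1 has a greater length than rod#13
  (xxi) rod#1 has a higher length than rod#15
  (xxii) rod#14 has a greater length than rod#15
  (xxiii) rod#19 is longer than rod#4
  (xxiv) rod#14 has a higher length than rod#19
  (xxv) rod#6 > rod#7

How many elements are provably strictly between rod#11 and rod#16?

2

Chaining upward from rod#11 reaches: rod#15, rod#1, rod#2, rod#10, rod#9, rod#14.
Chaining downward from rod#16 reaches: rod#4, rod#7, rod#15, rod#6, rod#2.
Strictly between rod#11 and rod#16 are those in both lists: rod#15, rod#2 — 2 elements.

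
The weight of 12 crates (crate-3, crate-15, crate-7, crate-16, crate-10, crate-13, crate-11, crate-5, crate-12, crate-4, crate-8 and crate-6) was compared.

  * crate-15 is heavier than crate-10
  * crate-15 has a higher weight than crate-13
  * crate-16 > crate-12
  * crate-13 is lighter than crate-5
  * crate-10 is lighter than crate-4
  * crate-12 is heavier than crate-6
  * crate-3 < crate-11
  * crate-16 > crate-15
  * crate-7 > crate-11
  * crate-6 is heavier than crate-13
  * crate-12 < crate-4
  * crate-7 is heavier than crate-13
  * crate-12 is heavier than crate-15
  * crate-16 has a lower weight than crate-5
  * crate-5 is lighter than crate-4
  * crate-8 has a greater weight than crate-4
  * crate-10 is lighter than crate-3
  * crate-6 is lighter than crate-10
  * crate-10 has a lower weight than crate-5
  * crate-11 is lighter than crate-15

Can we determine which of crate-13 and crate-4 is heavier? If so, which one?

crate-13 < crate-6 and crate-6 < crate-10 give crate-13 < crate-10.
Then crate-10 < crate-3 extends the chain to crate-3.
With crate-3 < crate-11: crate-13 < crate-6 < crate-10 < crate-3 < crate-11.
With crate-11 < crate-15: crate-13 < crate-6 < crate-10 < crate-3 < crate-11 < crate-15.
Then crate-15 < crate-12 extends the chain to crate-12.
Then crate-12 < crate-16 extends the chain to crate-16.
Then crate-16 < crate-5 extends the chain to crate-5.
With crate-5 < crate-4: crate-13 < crate-6 < crate-10 < crate-3 < crate-11 < crate-15 < crate-12 < crate-16 < crate-5 < crate-4.
So crate-4 is heavier.

crate-4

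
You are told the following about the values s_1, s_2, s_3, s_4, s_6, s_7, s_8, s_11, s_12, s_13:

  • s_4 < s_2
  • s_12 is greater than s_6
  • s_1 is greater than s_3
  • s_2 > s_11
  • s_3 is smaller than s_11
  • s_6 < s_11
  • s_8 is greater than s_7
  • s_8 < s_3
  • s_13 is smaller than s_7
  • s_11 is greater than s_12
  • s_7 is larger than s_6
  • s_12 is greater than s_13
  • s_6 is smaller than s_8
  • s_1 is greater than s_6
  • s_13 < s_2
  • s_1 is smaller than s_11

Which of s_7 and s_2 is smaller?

Link the given pairs in sequence: s_7 < s_8; s_8 < s_3; s_3 < s_1; s_1 < s_11; s_11 < s_2.
Together: s_7 < s_8 < s_3 < s_1 < s_11 < s_2.
So s_7 < s_2; s_7 is the smaller of the two.

s_7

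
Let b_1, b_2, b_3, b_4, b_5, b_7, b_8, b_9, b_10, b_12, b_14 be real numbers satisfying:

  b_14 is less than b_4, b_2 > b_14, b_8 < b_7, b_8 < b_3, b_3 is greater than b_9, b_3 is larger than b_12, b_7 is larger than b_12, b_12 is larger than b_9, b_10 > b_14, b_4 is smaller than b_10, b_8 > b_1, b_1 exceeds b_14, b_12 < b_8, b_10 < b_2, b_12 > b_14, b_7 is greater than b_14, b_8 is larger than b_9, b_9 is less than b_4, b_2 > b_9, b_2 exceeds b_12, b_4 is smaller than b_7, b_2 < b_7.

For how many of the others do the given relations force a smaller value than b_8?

Directly below b_8: b_9, b_12, b_1.
One step further: b_14 (4 so far).
No other element is forced below b_8 by the given relations, so the count is 4.

4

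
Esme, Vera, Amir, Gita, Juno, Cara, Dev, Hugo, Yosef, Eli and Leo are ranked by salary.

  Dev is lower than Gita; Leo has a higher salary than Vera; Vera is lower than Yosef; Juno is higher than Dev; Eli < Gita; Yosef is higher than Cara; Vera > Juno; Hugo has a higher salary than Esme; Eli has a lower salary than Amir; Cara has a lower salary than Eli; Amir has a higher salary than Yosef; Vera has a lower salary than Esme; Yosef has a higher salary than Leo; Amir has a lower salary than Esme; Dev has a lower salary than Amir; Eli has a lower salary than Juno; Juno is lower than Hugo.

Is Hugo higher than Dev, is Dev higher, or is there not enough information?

Hugo

Dev < Juno and Juno < Vera give Dev < Vera.
Then Vera < Leo extends the chain to Leo.
With Leo < Yosef: Dev < Juno < Vera < Leo < Yosef.
Then Yosef < Amir extends the chain to Amir.
Then Amir < Esme extends the chain to Esme.
With Esme < Hugo: Dev < Juno < Vera < Leo < Yosef < Amir < Esme < Hugo.
So Hugo is higher.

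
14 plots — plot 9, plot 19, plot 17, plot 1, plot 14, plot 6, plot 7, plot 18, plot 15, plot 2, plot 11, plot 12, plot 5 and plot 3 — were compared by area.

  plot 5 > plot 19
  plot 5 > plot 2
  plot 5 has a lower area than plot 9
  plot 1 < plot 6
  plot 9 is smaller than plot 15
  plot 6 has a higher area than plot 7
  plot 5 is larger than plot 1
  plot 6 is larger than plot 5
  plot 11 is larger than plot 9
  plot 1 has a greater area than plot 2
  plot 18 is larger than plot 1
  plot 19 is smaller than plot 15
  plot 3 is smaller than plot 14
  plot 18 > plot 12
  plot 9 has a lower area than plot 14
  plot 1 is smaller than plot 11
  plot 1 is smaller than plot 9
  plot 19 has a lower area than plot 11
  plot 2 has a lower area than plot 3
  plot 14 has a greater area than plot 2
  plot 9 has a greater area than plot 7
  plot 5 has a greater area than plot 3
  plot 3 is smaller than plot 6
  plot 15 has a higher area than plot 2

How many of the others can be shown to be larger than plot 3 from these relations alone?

Directly above plot 3: plot 5, plot 14, plot 6.
One step further: plot 9 (4 so far).
One step further: plot 15, plot 11 (6 so far).
No other element is forced above plot 3 by the given relations, so the count is 6.

6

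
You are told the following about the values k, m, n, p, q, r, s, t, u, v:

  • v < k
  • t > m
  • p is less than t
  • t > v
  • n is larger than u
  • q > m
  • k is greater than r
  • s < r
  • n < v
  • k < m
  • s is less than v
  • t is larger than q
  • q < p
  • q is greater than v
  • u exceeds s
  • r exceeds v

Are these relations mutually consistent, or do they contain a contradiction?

consistent

The single ordering s < u < n < v < r < k < m < q < p < t satisfies every listed relation, so no contradiction arises.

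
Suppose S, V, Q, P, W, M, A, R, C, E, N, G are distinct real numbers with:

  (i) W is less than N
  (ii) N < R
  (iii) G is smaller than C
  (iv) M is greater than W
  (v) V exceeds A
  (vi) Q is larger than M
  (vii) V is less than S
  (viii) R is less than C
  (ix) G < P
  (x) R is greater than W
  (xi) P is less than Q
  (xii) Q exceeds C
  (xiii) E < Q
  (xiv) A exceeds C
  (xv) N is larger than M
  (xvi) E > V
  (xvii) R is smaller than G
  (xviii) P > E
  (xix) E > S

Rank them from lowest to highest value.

W < M < N < R < G < C < A < V < S < E < P < Q

Nothing is placed below W, so it is least; from there W < M; M < N; N < R; R < G; G < C; C < A; A < V; V < S; S < E; E < P; P < Q, each given directly.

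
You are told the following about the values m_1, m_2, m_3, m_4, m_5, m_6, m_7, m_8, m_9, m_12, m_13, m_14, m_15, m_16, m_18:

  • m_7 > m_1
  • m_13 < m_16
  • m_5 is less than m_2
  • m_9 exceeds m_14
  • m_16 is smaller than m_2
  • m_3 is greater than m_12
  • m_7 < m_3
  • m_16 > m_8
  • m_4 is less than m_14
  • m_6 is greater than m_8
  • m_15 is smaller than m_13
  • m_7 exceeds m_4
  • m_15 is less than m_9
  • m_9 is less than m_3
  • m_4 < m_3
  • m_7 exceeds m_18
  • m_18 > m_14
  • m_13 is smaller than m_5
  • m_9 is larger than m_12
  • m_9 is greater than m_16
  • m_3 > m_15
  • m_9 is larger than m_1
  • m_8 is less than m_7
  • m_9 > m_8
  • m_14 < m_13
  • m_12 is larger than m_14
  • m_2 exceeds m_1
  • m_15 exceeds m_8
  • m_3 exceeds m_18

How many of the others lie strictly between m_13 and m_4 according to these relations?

The relations place m_4 below m_13. An element lies strictly between them when it is forced above m_4 and also forced below m_13.
Above m_4: {m_14, m_18, m_12, m_5, m_7, m_16, m_9, m_3, m_2}. Below m_13: {m_14, m_8, m_15}.
Intersection: {m_14} — 1.

1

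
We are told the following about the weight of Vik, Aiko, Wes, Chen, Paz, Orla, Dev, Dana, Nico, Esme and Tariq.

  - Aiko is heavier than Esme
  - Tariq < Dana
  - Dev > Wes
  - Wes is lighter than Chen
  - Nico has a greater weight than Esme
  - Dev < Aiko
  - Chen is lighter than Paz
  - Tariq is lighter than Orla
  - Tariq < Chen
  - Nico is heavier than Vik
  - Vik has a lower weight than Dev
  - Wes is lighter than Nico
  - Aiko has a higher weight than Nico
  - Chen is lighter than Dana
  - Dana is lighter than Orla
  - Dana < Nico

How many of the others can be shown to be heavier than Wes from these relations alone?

7

Directly above Wes: Dev, Chen, Nico.
One step further: Paz, Dana, Aiko (6 so far).
One step further: Orla (7 so far).
Nothing else is reachable above Wes; 7 in all.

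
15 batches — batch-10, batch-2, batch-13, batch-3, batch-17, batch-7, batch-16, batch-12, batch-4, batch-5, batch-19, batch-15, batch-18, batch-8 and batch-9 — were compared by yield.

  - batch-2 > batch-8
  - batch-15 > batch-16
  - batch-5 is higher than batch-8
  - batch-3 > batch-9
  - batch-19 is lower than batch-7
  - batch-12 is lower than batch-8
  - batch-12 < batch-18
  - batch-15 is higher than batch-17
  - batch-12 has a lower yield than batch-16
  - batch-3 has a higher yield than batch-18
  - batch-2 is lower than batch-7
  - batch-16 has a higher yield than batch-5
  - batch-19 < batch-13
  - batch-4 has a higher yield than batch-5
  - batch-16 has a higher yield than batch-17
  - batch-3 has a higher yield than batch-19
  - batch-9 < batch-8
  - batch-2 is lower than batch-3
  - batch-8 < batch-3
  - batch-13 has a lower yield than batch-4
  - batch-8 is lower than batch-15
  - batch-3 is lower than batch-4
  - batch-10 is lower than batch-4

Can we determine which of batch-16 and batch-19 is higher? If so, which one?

Following every chain through batch-19: above batch-19 we get batch-7, batch-3, batch-13, batch-4.
batch-16 is not reached, and no chain runs the other way from batch-16 to batch-19.
So the given relations leave the order of batch-19 and batch-16 undetermined.

undetermined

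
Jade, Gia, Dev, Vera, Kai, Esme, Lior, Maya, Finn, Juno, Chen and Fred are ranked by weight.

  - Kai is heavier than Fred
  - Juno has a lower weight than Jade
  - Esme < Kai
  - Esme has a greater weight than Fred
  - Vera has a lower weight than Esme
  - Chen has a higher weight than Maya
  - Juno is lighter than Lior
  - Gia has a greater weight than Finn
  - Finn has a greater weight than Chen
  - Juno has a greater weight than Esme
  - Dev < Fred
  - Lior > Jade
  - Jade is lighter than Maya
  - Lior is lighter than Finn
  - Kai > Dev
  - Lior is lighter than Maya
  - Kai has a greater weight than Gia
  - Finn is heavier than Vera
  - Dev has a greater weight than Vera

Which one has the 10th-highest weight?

Fred

The consecutive relations fix a unique order: Vera < Dev < Fred < Esme < Juno < Jade < Lior < Maya < Chen < Finn < Gia < Kai.
The 10th largest is Fred.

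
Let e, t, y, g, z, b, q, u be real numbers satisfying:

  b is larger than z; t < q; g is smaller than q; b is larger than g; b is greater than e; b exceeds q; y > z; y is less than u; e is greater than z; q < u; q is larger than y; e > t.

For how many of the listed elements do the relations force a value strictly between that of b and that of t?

Chaining upward from t reaches: q, u, e.
Chaining downward from b reaches: z, g, y, q, e.
Strictly between t and b are those in both lists: q, e — 2 elements.

2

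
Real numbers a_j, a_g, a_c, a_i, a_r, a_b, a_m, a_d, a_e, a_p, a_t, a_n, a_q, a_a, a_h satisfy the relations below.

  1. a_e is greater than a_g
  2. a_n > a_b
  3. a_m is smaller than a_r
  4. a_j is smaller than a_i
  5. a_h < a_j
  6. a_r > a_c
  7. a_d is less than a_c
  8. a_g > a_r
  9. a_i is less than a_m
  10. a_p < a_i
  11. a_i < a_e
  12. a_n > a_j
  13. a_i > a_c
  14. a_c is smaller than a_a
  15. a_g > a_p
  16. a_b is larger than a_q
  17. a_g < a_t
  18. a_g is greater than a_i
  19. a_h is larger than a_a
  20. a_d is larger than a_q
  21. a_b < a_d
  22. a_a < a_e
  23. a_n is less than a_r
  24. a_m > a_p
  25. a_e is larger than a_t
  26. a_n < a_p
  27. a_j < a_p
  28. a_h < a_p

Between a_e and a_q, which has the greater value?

a_q < a_b and a_b < a_d give a_q < a_d.
With a_d < a_c: a_q < a_b < a_d < a_c.
With a_c < a_a: a_q < a_b < a_d < a_c < a_a.
With a_a < a_h: a_q < a_b < a_d < a_c < a_a < a_h.
Then a_h < a_j extends the chain to a_j.
With a_j < a_n: a_q < a_b < a_d < a_c < a_a < a_h < a_j < a_n.
Then a_n < a_p extends the chain to a_p.
Then a_p < a_i extends the chain to a_i.
With a_i < a_m: a_q < a_b < a_d < a_c < a_a < a_h < a_j < a_n < a_p < a_i < a_m.
With a_m < a_r: a_q < a_b < a_d < a_c < a_a < a_h < a_j < a_n < a_p < a_i < a_m < a_r.
With a_r < a_g: a_q < a_b < a_d < a_c < a_a < a_h < a_j < a_n < a_p < a_i < a_m < a_r < a_g.
Then a_g < a_t extends the chain to a_t.
Then a_t < a_e extends the chain to a_e.
So a_q < a_e; a_e is the larger of the two.

a_e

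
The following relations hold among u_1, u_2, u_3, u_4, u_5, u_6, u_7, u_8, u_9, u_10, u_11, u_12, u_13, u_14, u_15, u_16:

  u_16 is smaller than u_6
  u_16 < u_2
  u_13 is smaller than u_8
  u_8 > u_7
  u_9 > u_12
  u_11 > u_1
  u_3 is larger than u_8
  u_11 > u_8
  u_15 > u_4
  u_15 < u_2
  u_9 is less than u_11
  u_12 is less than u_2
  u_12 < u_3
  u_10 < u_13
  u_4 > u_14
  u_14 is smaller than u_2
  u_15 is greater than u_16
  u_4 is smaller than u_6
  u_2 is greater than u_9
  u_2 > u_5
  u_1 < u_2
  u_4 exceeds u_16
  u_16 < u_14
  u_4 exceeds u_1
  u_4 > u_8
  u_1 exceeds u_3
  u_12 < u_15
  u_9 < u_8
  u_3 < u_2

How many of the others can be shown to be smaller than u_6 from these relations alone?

The elements the relations force below u_6 are u_10, u_12, u_7, u_13, u_9, u_16, u_8, u_3, u_14, u_1, u_4 — no chain reaches any other.
That is 11.

11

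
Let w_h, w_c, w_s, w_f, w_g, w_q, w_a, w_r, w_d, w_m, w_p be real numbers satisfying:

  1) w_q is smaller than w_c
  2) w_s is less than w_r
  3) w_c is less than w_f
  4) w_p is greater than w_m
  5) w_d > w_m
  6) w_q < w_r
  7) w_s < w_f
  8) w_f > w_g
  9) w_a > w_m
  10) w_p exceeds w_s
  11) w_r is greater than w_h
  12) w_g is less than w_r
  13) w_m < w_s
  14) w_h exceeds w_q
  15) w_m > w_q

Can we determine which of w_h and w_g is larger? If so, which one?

undetermined

Following every chain through w_h: above w_h we get w_r; below w_h we get w_q.
w_g is not reached, and no chain runs the other way from w_g to w_h.
So the given relations leave the order of w_h and w_g undetermined.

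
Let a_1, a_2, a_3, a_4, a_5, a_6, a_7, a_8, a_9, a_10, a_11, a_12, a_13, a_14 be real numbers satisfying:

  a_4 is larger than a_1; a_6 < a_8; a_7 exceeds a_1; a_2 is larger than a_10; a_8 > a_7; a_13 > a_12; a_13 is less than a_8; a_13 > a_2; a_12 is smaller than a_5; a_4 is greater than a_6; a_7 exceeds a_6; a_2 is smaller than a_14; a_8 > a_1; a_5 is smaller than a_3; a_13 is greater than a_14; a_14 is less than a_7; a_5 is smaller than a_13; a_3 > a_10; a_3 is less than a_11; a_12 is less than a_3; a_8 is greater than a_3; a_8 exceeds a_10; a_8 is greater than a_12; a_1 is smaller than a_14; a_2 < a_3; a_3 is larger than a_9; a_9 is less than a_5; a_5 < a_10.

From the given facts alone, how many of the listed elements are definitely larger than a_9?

9

The elements the relations force above a_9 are a_5, a_10, a_2, a_14, a_13, a_7, a_3, a_11, a_8 — no chain reaches any other.
That is 9.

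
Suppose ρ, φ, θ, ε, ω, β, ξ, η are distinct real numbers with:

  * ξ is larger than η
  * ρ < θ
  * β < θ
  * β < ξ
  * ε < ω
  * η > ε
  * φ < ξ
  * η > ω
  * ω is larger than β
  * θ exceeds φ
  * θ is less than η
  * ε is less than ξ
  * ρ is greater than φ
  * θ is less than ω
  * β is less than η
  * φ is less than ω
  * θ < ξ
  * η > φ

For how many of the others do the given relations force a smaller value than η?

6

Directly below η: φ, ε, β, θ, ω.
One step further: ρ (6 so far).
No other element is forced below η by the given relations, so the count is 6.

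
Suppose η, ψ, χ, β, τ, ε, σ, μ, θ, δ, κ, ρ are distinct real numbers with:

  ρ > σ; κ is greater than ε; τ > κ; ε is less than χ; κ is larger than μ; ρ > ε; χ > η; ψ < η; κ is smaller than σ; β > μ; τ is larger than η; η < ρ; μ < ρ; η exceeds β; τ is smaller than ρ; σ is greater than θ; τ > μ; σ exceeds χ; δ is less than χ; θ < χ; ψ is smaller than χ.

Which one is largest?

μ is not greatest since μ < β; ε is not greatest since ε < κ; β is not greatest since β < η; κ is not greatest since κ < τ; ψ is not greatest since ψ < η; θ is not greatest since θ < σ; η is not greatest since η < ρ; δ is not greatest since δ < χ; χ is not greatest since χ < σ; σ is not greatest since σ < ρ; τ is not greatest since τ < ρ.
Only ρ has nothing above it, so ρ is the largest.

ρ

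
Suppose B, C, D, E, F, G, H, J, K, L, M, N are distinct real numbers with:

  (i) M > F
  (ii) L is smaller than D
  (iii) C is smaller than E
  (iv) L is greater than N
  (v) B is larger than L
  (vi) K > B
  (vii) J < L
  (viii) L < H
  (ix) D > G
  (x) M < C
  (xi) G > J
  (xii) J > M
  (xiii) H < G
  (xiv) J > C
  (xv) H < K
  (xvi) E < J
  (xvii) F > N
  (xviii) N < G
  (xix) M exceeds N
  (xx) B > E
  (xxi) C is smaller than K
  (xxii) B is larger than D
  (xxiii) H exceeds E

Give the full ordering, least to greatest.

N < F < M < C < E < J < L < H < G < D < B < K

The consecutive links are each given: N < F; F < M; M < C; C < E; E < J; J < L; L < H; H < G; G < D; D < B; B < K.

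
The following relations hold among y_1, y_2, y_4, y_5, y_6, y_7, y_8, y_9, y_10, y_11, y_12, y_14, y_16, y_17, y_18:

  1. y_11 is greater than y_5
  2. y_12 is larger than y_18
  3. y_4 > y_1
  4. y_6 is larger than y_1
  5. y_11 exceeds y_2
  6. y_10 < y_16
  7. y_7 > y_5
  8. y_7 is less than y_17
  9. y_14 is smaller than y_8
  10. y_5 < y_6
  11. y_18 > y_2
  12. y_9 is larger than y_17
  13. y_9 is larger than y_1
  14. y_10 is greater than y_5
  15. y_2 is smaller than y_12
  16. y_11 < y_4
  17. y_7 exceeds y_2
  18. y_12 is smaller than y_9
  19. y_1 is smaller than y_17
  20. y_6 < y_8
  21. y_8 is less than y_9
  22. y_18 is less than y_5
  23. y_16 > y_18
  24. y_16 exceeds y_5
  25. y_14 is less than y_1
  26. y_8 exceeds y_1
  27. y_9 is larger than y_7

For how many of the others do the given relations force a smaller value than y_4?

6

The elements the relations force below y_4 are y_2, y_18, y_14, y_1, y_5, y_11 — no chain reaches any other.
That is 6.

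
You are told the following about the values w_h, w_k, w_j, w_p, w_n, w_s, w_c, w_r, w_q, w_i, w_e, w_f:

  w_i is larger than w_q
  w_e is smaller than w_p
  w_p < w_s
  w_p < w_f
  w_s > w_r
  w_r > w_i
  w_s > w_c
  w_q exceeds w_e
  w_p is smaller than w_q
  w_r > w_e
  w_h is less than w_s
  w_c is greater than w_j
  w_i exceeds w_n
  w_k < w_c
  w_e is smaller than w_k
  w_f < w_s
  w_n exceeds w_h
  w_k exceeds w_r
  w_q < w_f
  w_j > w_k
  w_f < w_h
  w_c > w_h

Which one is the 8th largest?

w_h

The consecutive relations fix a unique order: w_e < w_p < w_q < w_f < w_h < w_n < w_i < w_r < w_k < w_j < w_c < w_s.
Counting 8 from the largest end gives w_h.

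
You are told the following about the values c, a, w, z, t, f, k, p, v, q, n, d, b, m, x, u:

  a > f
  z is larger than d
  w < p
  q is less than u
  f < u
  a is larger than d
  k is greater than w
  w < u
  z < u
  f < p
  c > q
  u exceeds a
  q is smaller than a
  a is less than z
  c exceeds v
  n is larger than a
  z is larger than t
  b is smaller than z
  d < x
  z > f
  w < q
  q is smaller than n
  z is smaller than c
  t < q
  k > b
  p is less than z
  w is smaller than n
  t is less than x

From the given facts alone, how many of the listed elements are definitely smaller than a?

From a the given relations immediately reach q, f, d.
From those, t, w — 5 in total.
Nothing else is reachable below a; 5 in all.

5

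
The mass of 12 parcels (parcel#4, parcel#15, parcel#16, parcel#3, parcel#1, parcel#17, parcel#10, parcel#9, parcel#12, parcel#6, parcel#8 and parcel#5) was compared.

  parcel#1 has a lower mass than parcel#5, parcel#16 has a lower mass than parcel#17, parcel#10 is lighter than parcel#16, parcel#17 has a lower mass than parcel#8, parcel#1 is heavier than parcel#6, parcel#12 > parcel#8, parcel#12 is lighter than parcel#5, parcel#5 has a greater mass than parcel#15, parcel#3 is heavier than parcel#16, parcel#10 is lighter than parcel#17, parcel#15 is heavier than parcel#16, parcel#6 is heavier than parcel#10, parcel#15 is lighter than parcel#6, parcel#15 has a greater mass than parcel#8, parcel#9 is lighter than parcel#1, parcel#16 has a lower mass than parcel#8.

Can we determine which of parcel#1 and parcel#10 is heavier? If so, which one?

Following the relations from parcel#10: parcel#10 < parcel#16 < parcel#17 < parcel#8 < parcel#15 < parcel#6 < parcel#1.
So parcel#1 is heavier.

parcel#1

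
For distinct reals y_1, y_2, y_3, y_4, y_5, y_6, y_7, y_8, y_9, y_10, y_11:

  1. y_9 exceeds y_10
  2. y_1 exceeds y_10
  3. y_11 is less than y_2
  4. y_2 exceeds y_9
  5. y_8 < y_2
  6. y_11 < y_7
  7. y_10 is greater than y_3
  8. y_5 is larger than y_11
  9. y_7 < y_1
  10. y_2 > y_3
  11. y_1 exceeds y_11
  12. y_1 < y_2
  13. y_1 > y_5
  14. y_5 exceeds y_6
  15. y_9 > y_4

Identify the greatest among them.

Chaining downward from y_2: directly below it, y_11, y_3, y_8, y_9, y_1; then y_5, y_4, y_10, y_7; then y_6.
That covers every other element, and nothing is given above y_2, so y_2 is the greatest.

y_2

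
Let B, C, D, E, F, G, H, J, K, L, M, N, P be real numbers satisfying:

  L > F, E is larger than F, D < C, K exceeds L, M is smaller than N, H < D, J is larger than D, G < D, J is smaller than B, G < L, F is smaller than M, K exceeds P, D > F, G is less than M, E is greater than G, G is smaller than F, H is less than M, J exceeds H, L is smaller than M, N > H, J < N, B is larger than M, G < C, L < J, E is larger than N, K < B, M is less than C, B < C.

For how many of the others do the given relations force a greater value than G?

The elements the relations force above G are F, D, L, M, K, J, N, B, E, C — no chain reaches any other.
That is 10.

10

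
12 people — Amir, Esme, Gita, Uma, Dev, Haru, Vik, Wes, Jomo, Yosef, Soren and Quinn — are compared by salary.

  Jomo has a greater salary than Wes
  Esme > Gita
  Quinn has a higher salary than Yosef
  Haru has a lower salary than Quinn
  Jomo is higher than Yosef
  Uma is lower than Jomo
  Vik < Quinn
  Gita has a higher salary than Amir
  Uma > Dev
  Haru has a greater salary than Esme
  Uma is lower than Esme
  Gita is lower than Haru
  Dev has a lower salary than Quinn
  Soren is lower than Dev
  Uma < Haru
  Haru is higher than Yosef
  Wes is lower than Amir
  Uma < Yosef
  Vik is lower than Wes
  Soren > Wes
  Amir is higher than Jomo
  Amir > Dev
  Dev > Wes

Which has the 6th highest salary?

Jomo

The consecutive relations fix a unique order: Vik < Wes < Soren < Dev < Uma < Yosef < Jomo < Amir < Gita < Esme < Haru < Quinn.
The 6th largest is Jomo.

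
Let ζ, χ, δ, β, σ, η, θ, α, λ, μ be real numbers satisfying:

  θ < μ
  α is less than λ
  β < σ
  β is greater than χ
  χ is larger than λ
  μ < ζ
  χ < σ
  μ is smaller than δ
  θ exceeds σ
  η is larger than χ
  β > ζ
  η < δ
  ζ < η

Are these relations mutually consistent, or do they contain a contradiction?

Chaining the given relations yields β < σ < θ < μ < ζ, so β < ζ. But one relation states ζ < β. These cannot both hold.

inconsistent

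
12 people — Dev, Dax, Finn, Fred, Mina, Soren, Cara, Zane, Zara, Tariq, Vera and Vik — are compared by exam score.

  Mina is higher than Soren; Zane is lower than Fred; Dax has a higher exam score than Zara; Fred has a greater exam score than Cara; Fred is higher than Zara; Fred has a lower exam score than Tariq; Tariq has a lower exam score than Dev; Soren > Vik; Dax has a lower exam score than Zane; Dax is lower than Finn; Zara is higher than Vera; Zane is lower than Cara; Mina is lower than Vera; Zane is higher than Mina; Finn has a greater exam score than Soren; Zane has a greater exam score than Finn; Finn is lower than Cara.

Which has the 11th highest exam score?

Soren

Piecing the relations together gives one ordering: Vik < Soren < Mina < Vera < Zara < Dax < Finn < Zane < Cara < Fred < Tariq < Dev.
The 11th largest is Soren.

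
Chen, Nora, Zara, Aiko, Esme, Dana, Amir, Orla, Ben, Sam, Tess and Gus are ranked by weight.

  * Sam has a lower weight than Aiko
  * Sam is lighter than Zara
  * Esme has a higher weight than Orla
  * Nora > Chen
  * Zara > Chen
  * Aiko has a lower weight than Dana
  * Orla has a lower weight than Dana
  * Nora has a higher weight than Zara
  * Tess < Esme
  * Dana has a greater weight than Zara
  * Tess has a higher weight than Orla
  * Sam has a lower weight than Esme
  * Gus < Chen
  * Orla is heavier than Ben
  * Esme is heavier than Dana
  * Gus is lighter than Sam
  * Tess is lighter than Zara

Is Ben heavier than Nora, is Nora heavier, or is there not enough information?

Nora

The relevant relations are Ben < Orla; Orla < Tess; Tess < Zara; Zara < Nora.
Together: Ben < Orla < Tess < Zara < Nora.
So Nora is heavier.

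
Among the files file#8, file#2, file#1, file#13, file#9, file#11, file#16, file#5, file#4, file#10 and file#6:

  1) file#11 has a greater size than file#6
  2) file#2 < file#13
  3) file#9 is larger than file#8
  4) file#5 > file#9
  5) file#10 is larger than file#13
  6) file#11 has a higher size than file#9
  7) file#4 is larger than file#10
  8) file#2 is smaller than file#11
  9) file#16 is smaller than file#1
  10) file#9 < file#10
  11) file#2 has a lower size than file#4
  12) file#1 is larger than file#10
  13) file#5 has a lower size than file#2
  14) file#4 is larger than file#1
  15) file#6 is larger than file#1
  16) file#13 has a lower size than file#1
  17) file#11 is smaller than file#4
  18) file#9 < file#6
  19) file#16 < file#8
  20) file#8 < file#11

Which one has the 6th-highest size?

file#13

Piecing the relations together gives one ordering: file#16 < file#8 < file#9 < file#5 < file#2 < file#13 < file#10 < file#1 < file#6 < file#11 < file#4.
Counting 6 from the largest end gives file#13.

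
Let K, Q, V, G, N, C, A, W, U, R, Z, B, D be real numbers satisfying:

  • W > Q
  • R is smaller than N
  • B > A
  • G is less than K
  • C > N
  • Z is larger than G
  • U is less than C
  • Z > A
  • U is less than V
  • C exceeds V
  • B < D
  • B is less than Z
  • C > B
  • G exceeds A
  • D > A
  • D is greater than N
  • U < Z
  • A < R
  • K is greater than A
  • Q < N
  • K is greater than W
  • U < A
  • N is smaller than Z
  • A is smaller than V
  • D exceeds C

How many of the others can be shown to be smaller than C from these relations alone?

From C the given relations immediately reach U, B, V, N.
From those, Q, A, R — 7 in total.
Nothing else is reachable below C; 7 in all.

7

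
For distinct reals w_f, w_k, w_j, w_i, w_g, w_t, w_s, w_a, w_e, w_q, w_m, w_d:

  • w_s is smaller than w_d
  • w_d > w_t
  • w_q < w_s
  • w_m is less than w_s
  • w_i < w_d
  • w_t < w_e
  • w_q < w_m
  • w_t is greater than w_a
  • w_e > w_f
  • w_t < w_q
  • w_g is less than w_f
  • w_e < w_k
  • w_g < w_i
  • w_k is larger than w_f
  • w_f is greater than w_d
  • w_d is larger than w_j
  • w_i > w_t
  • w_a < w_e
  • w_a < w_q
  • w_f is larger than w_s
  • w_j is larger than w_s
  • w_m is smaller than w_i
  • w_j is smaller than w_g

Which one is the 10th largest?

The consecutive relations fix a unique order: w_a < w_t < w_q < w_m < w_s < w_j < w_g < w_i < w_d < w_f < w_e < w_k.
The 10th largest is w_q.

w_q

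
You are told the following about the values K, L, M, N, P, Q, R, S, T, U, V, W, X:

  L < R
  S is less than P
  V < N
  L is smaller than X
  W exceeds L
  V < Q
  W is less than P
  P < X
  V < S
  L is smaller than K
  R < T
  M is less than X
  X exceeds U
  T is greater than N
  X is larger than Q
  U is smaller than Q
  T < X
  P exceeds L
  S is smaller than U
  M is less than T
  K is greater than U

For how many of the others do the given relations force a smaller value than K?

Directly below K: L, U.
One step further: S (3 so far).
One step further: V (4 so far).
No other element is forced below K by the given relations, so the count is 4.

4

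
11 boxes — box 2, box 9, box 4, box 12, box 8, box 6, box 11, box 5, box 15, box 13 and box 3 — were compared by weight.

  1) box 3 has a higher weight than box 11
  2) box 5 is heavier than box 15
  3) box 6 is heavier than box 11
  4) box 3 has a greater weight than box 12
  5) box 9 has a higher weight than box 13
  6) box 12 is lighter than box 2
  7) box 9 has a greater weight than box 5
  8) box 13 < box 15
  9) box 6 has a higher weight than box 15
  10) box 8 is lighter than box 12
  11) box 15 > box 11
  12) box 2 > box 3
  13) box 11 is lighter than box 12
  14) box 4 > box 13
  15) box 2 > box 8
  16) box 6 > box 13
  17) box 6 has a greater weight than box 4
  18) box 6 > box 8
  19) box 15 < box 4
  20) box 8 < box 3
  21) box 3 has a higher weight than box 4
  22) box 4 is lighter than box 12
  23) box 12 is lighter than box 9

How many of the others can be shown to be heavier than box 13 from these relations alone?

The elements the relations force above box 13 are box 15, box 5, box 4, box 12, box 6, box 9, box 3, box 2 — no chain reaches any other.
That is 8.

8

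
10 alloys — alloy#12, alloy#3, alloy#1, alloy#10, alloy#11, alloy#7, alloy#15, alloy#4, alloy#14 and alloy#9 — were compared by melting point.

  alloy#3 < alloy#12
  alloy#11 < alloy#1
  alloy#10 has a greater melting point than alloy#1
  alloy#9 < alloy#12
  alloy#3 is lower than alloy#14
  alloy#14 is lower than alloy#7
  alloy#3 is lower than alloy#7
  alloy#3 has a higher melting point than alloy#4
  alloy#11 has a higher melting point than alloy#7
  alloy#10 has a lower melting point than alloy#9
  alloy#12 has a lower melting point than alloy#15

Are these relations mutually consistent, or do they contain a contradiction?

The single ordering alloy#4 < alloy#3 < alloy#14 < alloy#7 < alloy#11 < alloy#1 < alloy#10 < alloy#9 < alloy#12 < alloy#15 satisfies every listed relation, so no contradiction arises.

consistent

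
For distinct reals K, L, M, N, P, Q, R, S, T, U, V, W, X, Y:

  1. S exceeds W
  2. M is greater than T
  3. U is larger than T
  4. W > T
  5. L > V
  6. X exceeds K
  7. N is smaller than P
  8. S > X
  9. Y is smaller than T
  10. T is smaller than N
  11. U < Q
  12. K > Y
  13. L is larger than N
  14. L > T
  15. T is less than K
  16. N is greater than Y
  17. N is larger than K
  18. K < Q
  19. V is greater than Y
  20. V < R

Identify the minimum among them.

Y

Chaining upward from Y: directly above it, T, K, V, N; then X, U, W, P, R, L, M, Q; then S.
That covers every other element, and nothing is given below Y, so Y is the minimum.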